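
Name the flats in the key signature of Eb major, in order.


Working:
Flat major keys: C(0), F(1), Bb(2), Eb(3), Ab(4), Db(5), Gb(6), Cb(7)
Eb major has 3 flats
Order of flats: Bb Eb Ab Db Gb Cb Fb → first 3: Bb, Eb, Ab
= Bb, Eb, Ab


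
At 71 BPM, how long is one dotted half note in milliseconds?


Solution.
One quarter-note beat = 60000 / BPM = 60000 / 71 ms
Dotted half note = 3 × quarter note
Duration = 3 × 60000 / 71 = 180000 / 71
= 2535.2 ms


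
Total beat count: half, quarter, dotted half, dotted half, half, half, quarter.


Beat values:
  half = 2 beats
  quarter = 1 beat
  dotted half = 3 beats
  dotted half = 3 beats
  half = 2 beats
  half = 2 beats
  quarter = 1 beat
Sum = 2 + 1 + 3 + 3 + 2 + 2 + 1
= 14 beats


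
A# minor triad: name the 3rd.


Working:
Minor triad = root + minor 3rd (3 semitones) + perfect 5th (7 semitones)
A triad on A# stacks thirds, so the chord tones use letter names A-C-E
Root: A#
Minor 3rd above A#: C#
Perfect 5th above A#: E#
The 3rd = C#


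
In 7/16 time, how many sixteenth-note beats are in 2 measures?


Reasoning:
Time signature 7/16: the bottom number 16 means the sixteenth note gets one count
The top number 7 means 7 sixteenth-note beats per measure
Total = 7 × 2 measures
= 14 sixteenth-note beats


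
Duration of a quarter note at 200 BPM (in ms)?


Step by step:
One quarter-note beat = 60000 / BPM = 60000 / 200 ms
Duration = 60000 / 200
= 300.0 ms


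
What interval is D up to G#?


Letter names: D → G spans 4 letter names → a 4th
Semitones: D → G# = 6 half-steps
A 4th of 6 semitones is an augmented 4th
= augmented 4th


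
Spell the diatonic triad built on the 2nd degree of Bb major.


Reasoning:
Bb major scale: Bb C D Eb F G A
Diatonic triad on degree 2 stacks scale notes 2, 4, 6: C Eb G
C→Eb = 3 semitones; C→G = 7 semitones → minor triad
= C Eb G (minor)


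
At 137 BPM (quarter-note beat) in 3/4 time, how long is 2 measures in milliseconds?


Let's work it out.
Quarter-note beat duration = 60000 / 137 ms
Beats per measure (3/4) = 3
One measure = 3 × 60000 / 137 = 180000 / 137 ms
2 measures = 2 × 180000 / 137 = 360000 / 137
= 2627.7 ms


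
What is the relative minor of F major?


Let's work it out.
The relative minor shares the major's key signature and starts on its 6th degree
6th degree = a major 6th above the tonic; a major 6th above F is D
→ relative minor of F major is D minor
= D minor


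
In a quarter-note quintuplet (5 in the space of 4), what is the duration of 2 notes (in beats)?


Quintuplet: 5 notes occupy the space of 4 quarter notes
Space = 4 × 1 = 4 beats
Each quintuplet note = 4 / 5 = 4/5 beats
2 notes = 2 × 4/5 = 8/5
= 8/5 beats


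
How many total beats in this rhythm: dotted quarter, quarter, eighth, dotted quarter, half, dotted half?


Solution.
Beat values:
  dotted quarter = 1.5 beats
  quarter = 1 beat
  eighth = 0.5 beats
  dotted quarter = 1.5 beats
  half = 2 beats
  dotted half = 3 beats
Sum = 1.5 + 1 + 0.5 + 1.5 + 2 + 3
= 9.5 beats


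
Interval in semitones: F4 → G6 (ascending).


Step by step:
Absolute semitone position = octave×12 + chromatic position
F4: 4×12 + 5 = 53
G6: 6×12 + 7 = 79
Difference = 79 - 53 = 26
= 26 semitones


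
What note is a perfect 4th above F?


Step by step:
A 4th spans 4 letter names, so from F we land on B
A perfect 4th = 5 semitones above F
Spell B at that pitch: Bb
= Bb


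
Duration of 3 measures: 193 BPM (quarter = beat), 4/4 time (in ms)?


Solution.
Quarter-note beat duration = 60000 / 193 ms
Beats per measure (4/4) = 4
One measure = 4 × 60000 / 193 = 240000 / 193 ms
3 measures = 3 × 240000 / 193 = 720000 / 193
= 3730.6 ms


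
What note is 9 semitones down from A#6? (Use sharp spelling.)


Step by step:
A#6: chromatic position 10 in octave 6 → absolute = 6×12 + 10 = 82
Transpose down 9: 82 - 9 = 73
73 = 6×12 + 1 → C# in octave 6
Result = C#6


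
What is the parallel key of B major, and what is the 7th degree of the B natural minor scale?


Parallel keys share the same tonic but differ in mode
B major → parallel is B minor
B natural minor scale: B C# D E F# G A
= B minor; 7th degree = A


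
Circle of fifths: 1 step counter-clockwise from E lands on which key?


Solution.
Each counter-clockwise step moves down a perfect 5th (= up a perfect 4th)
From E: E → A
= A


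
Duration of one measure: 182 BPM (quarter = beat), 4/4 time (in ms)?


Let's work it out.
Quarter-note beat duration = 60000 / 182 ms
Beats per measure (4/4) = 4
One measure = 4 × 60000 / 182 = 240000 / 182 ms
= 1318.7 ms


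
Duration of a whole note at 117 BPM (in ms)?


Reasoning:
One quarter-note beat = 60000 / BPM = 60000 / 117 ms
Whole note = 4 × quarter note
Duration = 4 × 60000 / 117 = 240000 / 117
= 2051.3 ms


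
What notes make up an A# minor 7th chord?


Working:
Minor 7th chord = root + minor 3rd + perfect 5th + minor 7th
Seventh chords stack in thirds, so the letter names are A-C-E-G
Root: A#
Minor 3rd above A#: C#
Perfect 5th above A#: E#
Minor 7th above A#: G#
Chord = A# C# E# G#


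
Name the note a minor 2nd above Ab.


A 2nd spans 2 letter names, so from A we land on B
A minor 2nd = 1 semitone above Ab
Spell B at that pitch: Bbb
= Bbb


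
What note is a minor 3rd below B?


Reasoning:
A 3rd spans 3 letter names, so from B we land on G
A minor 3rd = 3 semitones below B
Spell G at that pitch: G#
= G#


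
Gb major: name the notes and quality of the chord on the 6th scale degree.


Reasoning:
Gb major scale: Gb Ab Bb Cb Db Eb F
Diatonic triad on degree 6 stacks scale notes 6, 1, 3: Eb Gb Bb
Eb→Gb = 3 semitones; Eb→Bb = 7 semitones → minor triad
= Eb Gb Bb (minor)


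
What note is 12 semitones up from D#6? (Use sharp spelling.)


Let's work it out.
D#6: chromatic position 3 in octave 6 → absolute = 6×12 + 3 = 75
Transpose up 12: 75 + 12 = 87
87 = 7×12 + 3 → D# in octave 7
Result = D#7


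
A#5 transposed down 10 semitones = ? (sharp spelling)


A#5: chromatic position 10 in octave 5 → absolute = 5×12 + 10 = 70
Transpose down 10: 70 - 10 = 60
60 = 5×12 + 0 → C in octave 5
Result = C5


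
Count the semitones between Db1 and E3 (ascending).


Reasoning:
Absolute semitone position = octave×12 + chromatic position
Db1: 1×12 + 1 = 13
E3: 3×12 + 4 = 40
Difference = 40 - 13 = 27
= 27 semitones


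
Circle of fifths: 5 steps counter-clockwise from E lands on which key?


Each counter-clockwise step moves down a perfect 5th (= up a perfect 4th)
From E: E → A → D → G → C → F
= F


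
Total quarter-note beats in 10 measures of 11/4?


Time signature 11/4: the bottom number 4 means the quarter note gets one count
The top number 11 means 11 quarter-note beats per measure
Total = 11 × 10 measures
= 110 quarter-note beats


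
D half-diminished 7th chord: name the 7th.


Half-diminished 7th chord = root + minor 3rd + diminished 5th + minor 7th
Seventh chords stack in thirds, so the letter names are D-F-A-C
Root: D
Minor 3rd above D: F
Diminished 5th above D: Ab
Minor 7th above D: C
The 7th = C


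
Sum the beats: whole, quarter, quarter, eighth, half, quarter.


Solution.
Beat values:
  whole = 4 beats
  quarter = 1 beat
  quarter = 1 beat
  eighth = 0.5 beats
  half = 2 beats
  quarter = 1 beat
Sum = 4 + 1 + 1 + 0.5 + 2 + 1
= 9.5 beats


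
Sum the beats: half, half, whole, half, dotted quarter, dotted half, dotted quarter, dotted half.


Step by step:
Beat values:
  half = 2 beats
  half = 2 beats
  whole = 4 beats
  half = 2 beats
  dotted quarter = 1.5 beats
  dotted half = 3 beats
  dotted quarter = 1.5 beats
  dotted half = 3 beats
Sum = 2 + 2 + 4 + 2 + 1.5 + 3 + 1.5 + 3
= 19 beats


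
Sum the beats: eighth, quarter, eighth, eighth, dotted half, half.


Solution.
Beat values:
  eighth = 0.5 beats
  quarter = 1 beat
  eighth = 0.5 beats
  eighth = 0.5 beats
  dotted half = 3 beats
  half = 2 beats
Sum = 0.5 + 1 + 0.5 + 0.5 + 3 + 2
= 7.5 beats


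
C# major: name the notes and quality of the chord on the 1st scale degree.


Step by step:
C# major scale: C# D# E# F# G# A# B#
Diatonic triad on degree 1 stacks scale notes 1, 3, 5: C# E# G#
C#→E# = 4 semitones; C#→G# = 7 semitones → major triad
= C# E# G# (major)


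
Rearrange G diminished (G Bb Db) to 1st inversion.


Reasoning:
Root position: G Bb Db
1st inversion: move root up an octave
Bass note: Bb
Notes (bottom to top) = Bb Db G


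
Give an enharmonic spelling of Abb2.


Working:
Enharmonic notes sound the same pitch but are spelled with different letter names
Abb and G name the same pitch class
= G2


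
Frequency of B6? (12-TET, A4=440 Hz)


Let's work it out.
f = 440 × 2^(n/12) where n = semitones from A4
B6: 26 semitones from A4
f = 440 × 2^(26/12)
f = 1975.53 Hz


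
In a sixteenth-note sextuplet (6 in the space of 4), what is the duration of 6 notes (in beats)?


Sextuplet: 6 notes occupy the space of 4 sixteenth notes
Space = 4 × 1/4 = 1 beat
Each sextuplet note = 1 / 6 = 1/6 beats
6 notes = 6 × 1/6 = 1
= 1 beat


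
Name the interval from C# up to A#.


Letter names: C → A spans 6 letter names → a 6th
Semitones: C# → A# = 9 half-steps
A 6th of 9 semitones is a major 6th
= major 6th


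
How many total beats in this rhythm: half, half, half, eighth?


Working:
Beat values:
  half = 2 beats
  half = 2 beats
  half = 2 beats
  eighth = 0.5 beats
Sum = 2 + 2 + 2 + 0.5
= 6.5 beats


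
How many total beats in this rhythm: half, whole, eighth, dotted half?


Working:
Beat values:
  half = 2 beats
  whole = 4 beats
  eighth = 0.5 beats
  dotted half = 3 beats
Sum = 2 + 4 + 0.5 + 3
= 9.5 beats


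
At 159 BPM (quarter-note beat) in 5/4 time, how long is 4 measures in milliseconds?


Let's work it out.
Quarter-note beat duration = 60000 / 159 ms
Beats per measure (5/4) = 5
One measure = 5 × 60000 / 159 = 300000 / 159 ms
4 measures = 4 × 300000 / 159 = 1200000 / 159
= 7547.2 ms


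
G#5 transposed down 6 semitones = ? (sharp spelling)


G#5: chromatic position 8 in octave 5 → absolute = 5×12 + 8 = 68
Transpose down 6: 68 - 6 = 62
62 = 5×12 + 2 → D in octave 5
Result = D5


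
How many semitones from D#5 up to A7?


Absolute semitone position = octave×12 + chromatic position
D#5: 5×12 + 3 = 63
A7: 7×12 + 9 = 93
Difference = 93 - 63 = 30
= 30 semitones


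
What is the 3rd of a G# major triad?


Step by step:
Major triad = root + major 3rd (4 semitones) + perfect 5th (7 semitones)
A triad on G# stacks thirds, so the chord tones use letter names G-B-D
Root: G#
Major 3rd above G#: B#
Perfect 5th above G#: D#
The 3rd = B#


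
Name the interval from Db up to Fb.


Working:
Letter names: D → F spans 3 letter names → a 3rd
Semitones: Db → Fb = 3 half-steps
A 3rd of 3 semitones is a minor 3rd
= minor 3rd


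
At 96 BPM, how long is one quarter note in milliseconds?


Working:
One quarter-note beat = 60000 / BPM = 60000 / 96 ms
Duration = 60000 / 96
= 625.0 ms


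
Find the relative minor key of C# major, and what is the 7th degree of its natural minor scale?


The relative minor shares the major's key signature and starts on its 6th degree
6th degree = a major 6th above the tonic; a major 6th above C# is A#
→ relative minor of C# major is A# minor
A# natural minor scale: A# B# C# D# E# F# G#
= A# minor; 7th degree = G#


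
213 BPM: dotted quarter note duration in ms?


One quarter-note beat = 60000 / BPM = 60000 / 213 ms
Dotted quarter note = 3/2 × quarter note
Duration = 3/2 × 60000 / 213 = 90000 / 213
= 422.5 ms


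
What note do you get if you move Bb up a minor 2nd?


Step by step:
minor 2nd: 2 letter names, 1 semitones
Letter: B + 1 → C
Pitch: Bb + 1 semitones, spelled as a C → Cb
= Cb


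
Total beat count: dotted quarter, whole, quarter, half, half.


Working:
Beat values:
  dotted quarter = 1.5 beats
  whole = 4 beats
  quarter = 1 beat
  half = 2 beats
  half = 2 beats
Sum = 1.5 + 4 + 1 + 2 + 2
= 10.5 beats


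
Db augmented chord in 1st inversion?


Root position: Db F A
1st inversion: move root up an octave
Bass note: F
Notes (bottom to top) = F A Db


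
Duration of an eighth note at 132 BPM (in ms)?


Step by step:
One quarter-note beat = 60000 / BPM = 60000 / 132 ms
Eighth note = 1/2 × quarter note
Duration = 1/2 × 60000 / 132 = 30000 / 132
= 227.3 ms


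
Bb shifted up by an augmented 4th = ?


Reasoning:
augmented 4th: 4 letter names, 6 semitones
Letter: B + 3 → E
Pitch: Bb + 6 semitones, spelled as an E → E
= E


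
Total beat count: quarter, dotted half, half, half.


Reasoning:
Beat values:
  quarter = 1 beat
  dotted half = 3 beats
  half = 2 beats
  half = 2 beats
Sum = 1 + 3 + 2 + 2
= 8 beats


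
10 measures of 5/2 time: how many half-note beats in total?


Working:
Time signature 5/2: the bottom number 2 means the half note gets one count
The top number 5 means 5 half-note beats per measure
Total = 5 × 10 measures
= 50 half-note beats


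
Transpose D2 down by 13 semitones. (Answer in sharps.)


Solution.
D2: chromatic position 2 in octave 2 → absolute = 2×12 + 2 = 26
Transpose down 13: 26 - 13 = 13
13 = 1×12 + 1 → C# in octave 1
Result = C#1


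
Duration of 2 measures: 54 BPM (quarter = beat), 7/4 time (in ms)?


Working:
Quarter-note beat duration = 60000 / 54 ms
Beats per measure (7/4) = 7
One measure = 7 × 60000 / 54 = 420000 / 54 ms
2 measures = 2 × 420000 / 54 = 840000 / 54
= 15555.6 ms


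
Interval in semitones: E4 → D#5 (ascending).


Working:
Absolute semitone position = octave×12 + chromatic position
E4: 4×12 + 4 = 52
D#5: 5×12 + 3 = 63
Difference = 63 - 52 = 11
= 11 semitones


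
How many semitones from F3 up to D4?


Solution.
Absolute semitone position = octave×12 + chromatic position
F3: 3×12 + 5 = 41
D4: 4×12 + 2 = 50
Difference = 50 - 41 = 9
= 9 semitones


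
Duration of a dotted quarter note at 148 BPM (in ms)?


Reasoning:
One quarter-note beat = 60000 / BPM = 60000 / 148 ms
Dotted quarter note = 3/2 × quarter note
Duration = 3/2 × 60000 / 148 = 90000 / 148
= 608.1 ms


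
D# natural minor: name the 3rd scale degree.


Step by step:
Natural minor scale pattern: W-H-W-W-H-W-W (2-1-2-2-1-2-2 semitones)
Starting from D#:
  D# + 2 semitones → E#
  E# + 1 semitone → F#
  F# + 2 semitones → G#
  G# + 2 semitones → A#
  A# + 1 semitone → B
  B + 2 semitones → C#
  C# + 2 semitones → D#
Scale: D# E# F# G# A# B C#
Degree 3 = F#


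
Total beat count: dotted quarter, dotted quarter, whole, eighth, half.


Beat values:
  dotted quarter = 1.5 beats
  dotted quarter = 1.5 beats
  whole = 4 beats
  eighth = 0.5 beats
  half = 2 beats
Sum = 1.5 + 1.5 + 4 + 0.5 + 2
= 9.5 beats


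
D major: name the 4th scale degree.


Working:
Major scale pattern: W-W-H-W-W-W-H (2-2-1-2-2-2-1 semitones)
Starting from D:
  D + 2 semitones → E
  E + 2 semitones → F#
  F# + 1 semitone → G
  G + 2 semitones → A
  A + 2 semitones → B
  B + 2 semitones → C#
  C# + 1 semitone → D
Scale: D E F# G A B C#
Degree 4 = G


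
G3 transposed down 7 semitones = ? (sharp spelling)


Reasoning:
G3: chromatic position 7 in octave 3 → absolute = 3×12 + 7 = 43
Transpose down 7: 43 - 7 = 36
36 = 3×12 + 0 → C in octave 3
Result = C3


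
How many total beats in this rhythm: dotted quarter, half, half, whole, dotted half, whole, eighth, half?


Reasoning:
Beat values:
  dotted quarter = 1.5 beats
  half = 2 beats
  half = 2 beats
  whole = 4 beats
  dotted half = 3 beats
  whole = 4 beats
  eighth = 0.5 beats
  half = 2 beats
Sum = 1.5 + 2 + 2 + 4 + 3 + 4 + 0.5 + 2
= 19 beats


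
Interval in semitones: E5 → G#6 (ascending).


Absolute semitone position = octave×12 + chromatic position
E5: 5×12 + 4 = 64
G#6: 6×12 + 8 = 80
Difference = 80 - 64 = 16
= 16 semitones


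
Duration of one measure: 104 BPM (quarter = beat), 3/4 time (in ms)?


Quarter-note beat duration = 60000 / 104 ms
Beats per measure (3/4) = 3
One measure = 3 × 60000 / 104 = 180000 / 104 ms
= 1730.8 ms


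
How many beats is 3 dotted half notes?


Base half note = 2 beats
Dot 1 adds half the previous value: +1
One dotted half = 2 + 1 = 3
3 of them = 3 × 3 = 9
= 9 beats


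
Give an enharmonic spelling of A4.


Let's work it out.
Enharmonic notes sound the same pitch but are spelled with different letter names
A and Bbb name the same pitch class
= Bbb4


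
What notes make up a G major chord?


Solution.
Major triad = root + major 3rd (4 semitones) + perfect 5th (7 semitones)
A triad on G stacks thirds, so the chord tones use letter names G-B-D
Root: G
Major 3rd above G: B
Perfect 5th above G: D
Chord = G B D


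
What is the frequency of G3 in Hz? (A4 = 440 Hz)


Step by step:
f = 440 × 2^(n/12) where n = semitones from A4
G3: -14 semitones from A4
f = 440 × 2^(-14/12)
f = 196.00 Hz


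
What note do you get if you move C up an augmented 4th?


Step by step:
augmented 4th: 4 letter names, 6 semitones
Letter: C + 3 → F
Pitch: C + 6 semitones, spelled as an F → F#
= F#


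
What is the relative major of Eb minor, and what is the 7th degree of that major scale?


Step by step:
The relative major shares the key signature and is a minor 3rd above the minor tonic
A minor 3rd above Eb is Gb
→ relative major of Eb minor is Gb major
Gb major scale: Gb Ab Bb Cb Db Eb F
= Gb major; 7th degree = F


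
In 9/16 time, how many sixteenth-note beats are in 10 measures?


Reasoning:
Time signature 9/16: the bottom number 16 means the sixteenth note gets one count
The top number 9 means 9 sixteenth-note beats per measure
Total = 9 × 10 measures
= 90 sixteenth-note beats


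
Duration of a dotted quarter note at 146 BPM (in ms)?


One quarter-note beat = 60000 / BPM = 60000 / 146 ms
Dotted quarter note = 3/2 × quarter note
Duration = 3/2 × 60000 / 146 = 90000 / 146
= 616.4 ms


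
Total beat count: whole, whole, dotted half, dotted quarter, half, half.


Step by step:
Beat values:
  whole = 4 beats
  whole = 4 beats
  dotted half = 3 beats
  dotted quarter = 1.5 beats
  half = 2 beats
  half = 2 beats
Sum = 4 + 4 + 3 + 1.5 + 2 + 2
= 16.5 beats


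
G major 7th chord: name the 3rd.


Solution.
Major 7th chord = root + major 3rd + perfect 5th + major 7th
Seventh chords stack in thirds, so the letter names are G-B-D-F
Root: G
Major 3rd above G: B
Perfect 5th above G: D
Major 7th above G: F#
The 3rd = B


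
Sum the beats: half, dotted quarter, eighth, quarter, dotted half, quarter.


Beat values:
  half = 2 beats
  dotted quarter = 1.5 beats
  eighth = 0.5 beats
  quarter = 1 beat
  dotted half = 3 beats
  quarter = 1 beat
Sum = 2 + 1.5 + 0.5 + 1 + 3 + 1
= 9 beats


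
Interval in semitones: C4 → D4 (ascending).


Reasoning:
Absolute semitone position = octave×12 + chromatic position
C4: 4×12 + 0 = 48
D4: 4×12 + 2 = 50
Difference = 50 - 48 = 2
= 2 semitones


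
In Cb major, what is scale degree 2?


Solution.
Major scale pattern: W-W-H-W-W-W-H (2-2-1-2-2-2-1 semitones)
Starting from Cb:
  Cb + 2 semitones → Db
  Db + 2 semitones → Eb
  Eb + 1 semitone → Fb
  Fb + 2 semitones → Gb
  Gb + 2 semitones → Ab
  Ab + 2 semitones → Bb
  Bb + 1 semitone → Cb
Scale: Cb Db Eb Fb Gb Ab Bb
Degree 2 = Db


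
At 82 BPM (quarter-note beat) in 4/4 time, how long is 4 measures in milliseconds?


Quarter-note beat duration = 60000 / 82 ms
Beats per measure (4/4) = 4
One measure = 4 × 60000 / 82 = 240000 / 82 ms
4 measures = 4 × 240000 / 82 = 960000 / 82
= 11707.3 ms


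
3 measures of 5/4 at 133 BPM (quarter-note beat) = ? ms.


Let's work it out.
Quarter-note beat duration = 60000 / 133 ms
Beats per measure (5/4) = 5
One measure = 5 × 60000 / 133 = 300000 / 133 ms
3 measures = 3 × 300000 / 133 = 900000 / 133
= 6766.9 ms


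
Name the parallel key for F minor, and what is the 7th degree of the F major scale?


Working:
Parallel keys share the same tonic but differ in mode
F minor → parallel is F major
F major scale: F G A Bb C D E
= F major; 7th degree = E


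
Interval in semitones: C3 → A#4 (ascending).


Let's work it out.
Absolute semitone position = octave×12 + chromatic position
C3: 3×12 + 0 = 36
A#4: 4×12 + 10 = 58
Difference = 58 - 36 = 22
= 22 semitones


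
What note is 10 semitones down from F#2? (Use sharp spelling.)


Reasoning:
F#2: chromatic position 6 in octave 2 → absolute = 2×12 + 6 = 30
Transpose down 10: 30 - 10 = 20
20 = 1×12 + 8 → G# in octave 1
Result = G#1


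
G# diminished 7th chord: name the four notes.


Reasoning:
Diminished 7th chord = root + minor 3rd + diminished 5th + diminished 7th
Seventh chords stack in thirds, so the letter names are G-B-D-F
Root: G#
Minor 3rd above G#: B
Diminished 5th above G#: D
Diminished 7th above G#: F
Chord = G# B D F


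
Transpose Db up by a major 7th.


major 7th: 7 letter names, 11 semitones
Letter: D + 6 → C
Pitch: Db + 11 semitones, spelled as a C → C
= C


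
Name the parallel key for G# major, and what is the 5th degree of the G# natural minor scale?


Step by step:
Parallel keys share the same tonic but differ in mode
G# major → parallel is G# minor
G# natural minor scale: G# A# B C# D# E F#
= G# minor; 5th degree = D#


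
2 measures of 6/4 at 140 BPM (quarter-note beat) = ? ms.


Let's work it out.
Quarter-note beat duration = 60000 / 140 ms
Beats per measure (6/4) = 6
One measure = 6 × 60000 / 140 = 360000 / 140 ms
2 measures = 2 × 360000 / 140 = 720000 / 140
= 5142.9 ms


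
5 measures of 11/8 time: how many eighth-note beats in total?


Working:
Time signature 11/8: the bottom number 8 means the eighth note gets one count
The top number 11 means 11 eighth-note beats per measure
Total = 11 × 5 measures
= 55 eighth-note beats


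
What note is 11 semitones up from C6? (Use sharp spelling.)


Step by step:
C6: chromatic position 0 in octave 6 → absolute = 6×12 + 0 = 72
Transpose up 11: 72 + 11 = 83
83 = 6×12 + 11 → B in octave 6
Result = B6


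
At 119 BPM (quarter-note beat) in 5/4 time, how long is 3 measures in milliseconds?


Quarter-note beat duration = 60000 / 119 ms
Beats per measure (5/4) = 5
One measure = 5 × 60000 / 119 = 300000 / 119 ms
3 measures = 3 × 300000 / 119 = 900000 / 119
= 7563.0 ms


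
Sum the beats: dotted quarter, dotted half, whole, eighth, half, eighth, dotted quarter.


Beat values:
  dotted quarter = 1.5 beats
  dotted half = 3 beats
  whole = 4 beats
  eighth = 0.5 beats
  half = 2 beats
  eighth = 0.5 beats
  dotted quarter = 1.5 beats
Sum = 1.5 + 3 + 4 + 0.5 + 2 + 0.5 + 1.5
= 13 beats


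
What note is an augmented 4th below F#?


A 4th spans 4 letter names, so from F we land on C
An augmented 4th = 6 semitones below F#
Spell C at that pitch: C
= C


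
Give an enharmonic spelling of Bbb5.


Enharmonic notes sound the same pitch but are spelled with different letter names
Bbb and A name the same pitch class
= A5


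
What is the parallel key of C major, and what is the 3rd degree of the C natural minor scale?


Parallel keys share the same tonic but differ in mode
C major → parallel is C minor
C natural minor scale: C D Eb F G Ab Bb
= C minor; 3rd degree = Eb


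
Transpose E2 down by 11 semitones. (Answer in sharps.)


Reasoning:
E2: chromatic position 4 in octave 2 → absolute = 2×12 + 4 = 28
Transpose down 11: 28 - 11 = 17
17 = 1×12 + 5 → F in octave 1
Result = F1


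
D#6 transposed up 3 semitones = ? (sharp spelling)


Reasoning:
D#6: chromatic position 3 in octave 6 → absolute = 6×12 + 3 = 75
Transpose up 3: 75 + 3 = 78
78 = 6×12 + 6 → F# in octave 6
Result = F#6


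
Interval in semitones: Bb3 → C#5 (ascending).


Reasoning:
Absolute semitone position = octave×12 + chromatic position
Bb3: 3×12 + 10 = 46
C#5: 5×12 + 1 = 61
Difference = 61 - 46 = 15
= 15 semitones


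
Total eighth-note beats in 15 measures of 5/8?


Time signature 5/8: the bottom number 8 means the eighth note gets one count
The top number 5 means 5 eighth-note beats per measure
Total = 5 × 15 measures
= 75 eighth-note beats


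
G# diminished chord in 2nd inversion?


Root position: G# B D
2nd inversion: move root and 3rd up an octave
Bass note: D
Notes (bottom to top) = D G# B


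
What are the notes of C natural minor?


Working:
Natural minor scale pattern: W-H-W-W-H-W-W (2-1-2-2-1-2-2 semitones)
Starting from C:
  C + 2 semitones → D
  D + 1 semitone → Eb
  Eb + 2 semitones → F
  F + 2 semitones → G
  G + 1 semitone → Ab
  Ab + 2 semitones → Bb
  Bb + 2 semitones → C
Scale = C D Eb F G Ab Bb


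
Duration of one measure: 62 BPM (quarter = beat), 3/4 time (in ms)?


Reasoning:
Quarter-note beat duration = 60000 / 62 ms
Beats per measure (3/4) = 3
One measure = 3 × 60000 / 62 = 180000 / 62 ms
= 2903.2 ms


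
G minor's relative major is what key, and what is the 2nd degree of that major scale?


The relative major shares the key signature and is a minor 3rd above the minor tonic
A minor 3rd above G is Bb
→ relative major of G minor is Bb major
Bb major scale: Bb C D Eb F G A
= Bb major; 2nd degree = C


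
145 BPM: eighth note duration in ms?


Let's work it out.
One quarter-note beat = 60000 / BPM = 60000 / 145 ms
Eighth note = 1/2 × quarter note
Duration = 1/2 × 60000 / 145 = 30000 / 145
= 206.9 ms


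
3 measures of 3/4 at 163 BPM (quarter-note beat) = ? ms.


Let's work it out.
Quarter-note beat duration = 60000 / 163 ms
Beats per measure (3/4) = 3
One measure = 3 × 60000 / 163 = 180000 / 163 ms
3 measures = 3 × 180000 / 163 = 540000 / 163
= 3312.9 ms


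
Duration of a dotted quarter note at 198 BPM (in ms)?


One quarter-note beat = 60000 / BPM = 60000 / 198 ms
Dotted quarter note = 3/2 × quarter note
Duration = 3/2 × 60000 / 198 = 90000 / 198
= 454.5 ms


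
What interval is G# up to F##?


Reasoning:
Letter names: G → F spans 7 letter names → a 7th
Semitones: G# → F## = 11 half-steps
A 7th of 11 semitones is a major 7th
= major 7th


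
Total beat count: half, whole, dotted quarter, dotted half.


Reasoning:
Beat values:
  half = 2 beats
  whole = 4 beats
  dotted quarter = 1.5 beats
  dotted half = 3 beats
Sum = 2 + 4 + 1.5 + 3
= 10.5 beats


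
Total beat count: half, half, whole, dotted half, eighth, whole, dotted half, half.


Solution.
Beat values:
  half = 2 beats
  half = 2 beats
  whole = 4 beats
  dotted half = 3 beats
  eighth = 0.5 beats
  whole = 4 beats
  dotted half = 3 beats
  half = 2 beats
Sum = 2 + 2 + 4 + 3 + 0.5 + 4 + 3 + 2
= 20.5 beats


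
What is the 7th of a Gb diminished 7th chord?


Let's work it out.
Diminished 7th chord = root + minor 3rd + diminished 5th + diminished 7th
Seventh chords stack in thirds, so the letter names are G-B-D-F
Root: Gb
Minor 3rd above Gb: Bbb
Diminished 5th above Gb: Dbb
Diminished 7th above Gb: Fbb
The 7th = Fbb


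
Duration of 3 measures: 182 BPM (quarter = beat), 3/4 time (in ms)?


Reasoning:
Quarter-note beat duration = 60000 / 182 ms
Beats per measure (3/4) = 3
One measure = 3 × 60000 / 182 = 180000 / 182 ms
3 measures = 3 × 180000 / 182 = 540000 / 182
= 2967.0 ms


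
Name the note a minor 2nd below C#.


A 2nd spans 2 letter names, so from C we land on B
A minor 2nd = 1 semitone below C#
Spell B at that pitch: B#
= B#


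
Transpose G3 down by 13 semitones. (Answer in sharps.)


G3: chromatic position 7 in octave 3 → absolute = 3×12 + 7 = 43
Transpose down 13: 43 - 13 = 30
30 = 2×12 + 6 → F# in octave 2
Result = F#2


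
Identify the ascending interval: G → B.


Working:
Letter names: G → B spans 3 letter names → a 3rd
Semitones: G → B = 4 half-steps
A 3rd of 4 semitones is a major 3rd
= major 3rd


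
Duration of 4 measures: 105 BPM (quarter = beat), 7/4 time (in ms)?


Solution.
Quarter-note beat duration = 60000 / 105 ms
Beats per measure (7/4) = 7
One measure = 7 × 60000 / 105 = 420000 / 105 ms
4 measures = 4 × 420000 / 105 = 1680000 / 105
= 16000.0 ms


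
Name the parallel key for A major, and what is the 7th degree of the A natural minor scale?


Parallel keys share the same tonic but differ in mode
A major → parallel is A minor
A natural minor scale: A B C D E F G
= A minor; 7th degree = G


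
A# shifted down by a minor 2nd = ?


Step by step:
minor 2nd: 2 letter names, 1 semitones
Letter: A - 1 → G
Pitch: A# - 1 semitones, spelled as a G → G##
= G##


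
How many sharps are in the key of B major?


Sharp major keys follow the circle of fifths: C(0), G(1), D(2), A(3), E(4), B(5), F#(6), C#(7)
B major has 5 sharps
Order of sharps: F# C# G# D# A# E# B# → first 5: F#, C#, G#, D#, A#
= 5 sharps


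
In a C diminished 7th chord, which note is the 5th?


Diminished 7th chord = root + minor 3rd + diminished 5th + diminished 7th
Seventh chords stack in thirds, so the letter names are C-E-G-B
Root: C
Minor 3rd above C: Eb
Diminished 5th above C: Gb
Diminished 7th above C: Bbb
The 5th = Gb


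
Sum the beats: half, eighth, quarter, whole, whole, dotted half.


Working:
Beat values:
  half = 2 beats
  eighth = 0.5 beats
  quarter = 1 beat
  whole = 4 beats
  whole = 4 beats
  dotted half = 3 beats
Sum = 2 + 0.5 + 1 + 4 + 4 + 3
= 14.5 beats


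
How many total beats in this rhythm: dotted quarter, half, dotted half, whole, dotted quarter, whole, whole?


Step by step:
Beat values:
  dotted quarter = 1.5 beats
  half = 2 beats
  dotted half = 3 beats
  whole = 4 beats
  dotted quarter = 1.5 beats
  whole = 4 beats
  whole = 4 beats
Sum = 1.5 + 2 + 3 + 4 + 1.5 + 4 + 4
= 20 beats


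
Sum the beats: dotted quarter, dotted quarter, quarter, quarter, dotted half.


Reasoning:
Beat values:
  dotted quarter = 1.5 beats
  dotted quarter = 1.5 beats
  quarter = 1 beat
  quarter = 1 beat
  dotted half = 3 beats
Sum = 1.5 + 1.5 + 1 + 1 + 3
= 8 beats


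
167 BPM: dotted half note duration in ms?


Working:
One quarter-note beat = 60000 / BPM = 60000 / 167 ms
Dotted half note = 3 × quarter note
Duration = 3 × 60000 / 167 = 180000 / 167
= 1077.8 ms


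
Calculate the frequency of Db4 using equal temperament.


Step by step:
f = 440 × 2^(n/12) where n = semitones from A4
Db4: -8 semitones from A4
f = 440 × 2^(-8/12)
f = 277.18 Hz


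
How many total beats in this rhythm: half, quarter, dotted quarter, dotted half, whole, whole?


Solution.
Beat values:
  half = 2 beats
  quarter = 1 beat
  dotted quarter = 1.5 beats
  dotted half = 3 beats
  whole = 4 beats
  whole = 4 beats
Sum = 2 + 1 + 1.5 + 3 + 4 + 4
= 15.5 beats


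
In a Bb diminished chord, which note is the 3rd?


Let's work it out.
Diminished triad = root + minor 3rd (3 semitones) + diminished 5th (6 semitones)
A triad on Bb stacks thirds, so the chord tones use letter names B-D-F
Root: Bb
Minor 3rd above Bb: Db
Diminished 5th above Bb: Fb
The 3rd = Db


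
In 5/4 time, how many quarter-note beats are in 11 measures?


Time signature 5/4: the bottom number 4 means the quarter note gets one count
The top number 5 means 5 quarter-note beats per measure
Total = 5 × 11 measures
= 55 quarter-note beats


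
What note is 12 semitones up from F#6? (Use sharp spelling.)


Step by step:
F#6: chromatic position 6 in octave 6 → absolute = 6×12 + 6 = 78
Transpose up 12: 78 + 12 = 90
90 = 7×12 + 6 → F# in octave 7
Result = F#7


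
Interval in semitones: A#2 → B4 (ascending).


Working:
Absolute semitone position = octave×12 + chromatic position
A#2: 2×12 + 10 = 34
B4: 4×12 + 11 = 59
Difference = 59 - 34 = 25
= 25 semitones


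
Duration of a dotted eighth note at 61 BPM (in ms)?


Solution.
One quarter-note beat = 60000 / BPM = 60000 / 61 ms
Dotted eighth note = 3/4 × quarter note
Duration = 3/4 × 60000 / 61 = 45000 / 61
= 737.7 ms


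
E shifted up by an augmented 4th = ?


augmented 4th: 4 letter names, 6 semitones
Letter: E + 3 → A
Pitch: E + 6 semitones, spelled as an A → A#
= A#


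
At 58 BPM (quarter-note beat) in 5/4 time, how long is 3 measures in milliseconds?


Solution.
Quarter-note beat duration = 60000 / 58 ms
Beats per measure (5/4) = 5
One measure = 5 × 60000 / 58 = 300000 / 58 ms
3 measures = 3 × 300000 / 58 = 900000 / 58
= 15517.2 ms


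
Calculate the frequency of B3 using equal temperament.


Solution.
f = 440 × 2^(n/12) where n = semitones from A4
B3: -10 semitones from A4
f = 440 × 2^(-10/12)
f = 246.94 Hz


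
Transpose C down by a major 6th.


Reasoning:
major 6th: 6 letter names, 9 semitones
Letter: C - 5 → E
Pitch: C - 9 semitones, spelled as an E → Eb
= Eb


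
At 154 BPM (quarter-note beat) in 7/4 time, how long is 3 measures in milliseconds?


Working:
Quarter-note beat duration = 60000 / 154 ms
Beats per measure (7/4) = 7
One measure = 7 × 60000 / 154 = 420000 / 154 ms
3 measures = 3 × 420000 / 154 = 1260000 / 154
= 8181.8 ms


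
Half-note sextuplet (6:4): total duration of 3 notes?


Reasoning:
Sextuplet: 6 notes occupy the space of 4 half notes
Space = 4 × 2 = 8 beats
Each sextuplet note = 8 / 6 = 4/3 beats
3 notes = 3 × 4/3 = 4
= 4 beats


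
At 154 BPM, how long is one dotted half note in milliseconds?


Reasoning:
One quarter-note beat = 60000 / BPM = 60000 / 154 ms
Dotted half note = 3 × quarter note
Duration = 3 × 60000 / 154 = 180000 / 154
= 1168.8 ms


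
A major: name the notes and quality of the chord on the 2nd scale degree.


Working:
A major scale: A B C# D E F# G#
Diatonic triad on degree 2 stacks scale notes 2, 4, 6: B D F#
B→D = 3 semitones; B→F# = 7 semitones → minor triad
= B D F# (minor)


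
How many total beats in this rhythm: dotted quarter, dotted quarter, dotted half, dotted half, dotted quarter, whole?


Solution.
Beat values:
  dotted quarter = 1.5 beats
  dotted quarter = 1.5 beats
  dotted half = 3 beats
  dotted half = 3 beats
  dotted quarter = 1.5 beats
  whole = 4 beats
Sum = 1.5 + 1.5 + 3 + 3 + 1.5 + 4
= 14.5 beats


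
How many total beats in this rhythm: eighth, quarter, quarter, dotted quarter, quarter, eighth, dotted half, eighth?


Solution.
Beat values:
  eighth = 0.5 beats
  quarter = 1 beat
  quarter = 1 beat
  dotted quarter = 1.5 beats
  quarter = 1 beat
  eighth = 0.5 beats
  dotted half = 3 beats
  eighth = 0.5 beats
Sum = 0.5 + 1 + 1 + 1.5 + 1 + 0.5 + 3 + 0.5
= 9 beats


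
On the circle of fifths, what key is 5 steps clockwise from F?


Let's work it out.
Each clockwise step on the circle of fifths moves up a perfect 5th
From F: F → C → G → D → A → E
= E


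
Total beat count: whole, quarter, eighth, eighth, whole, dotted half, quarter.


Solution.
Beat values:
  whole = 4 beats
  quarter = 1 beat
  eighth = 0.5 beats
  eighth = 0.5 beats
  whole = 4 beats
  dotted half = 3 beats
  quarter = 1 beat
Sum = 4 + 1 + 0.5 + 0.5 + 4 + 3 + 1
= 14 beats


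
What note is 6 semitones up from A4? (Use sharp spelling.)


A4: chromatic position 9 in octave 4 → absolute = 4×12 + 9 = 57
Transpose up 6: 57 + 6 = 63
63 = 5×12 + 3 → D# in octave 5
Result = D#5


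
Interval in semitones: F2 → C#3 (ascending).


Step by step:
Absolute semitone position = octave×12 + chromatic position
F2: 2×12 + 5 = 29
C#3: 3×12 + 1 = 37
Difference = 37 - 29 = 8
= 8 semitones


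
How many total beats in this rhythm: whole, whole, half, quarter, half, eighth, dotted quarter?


Beat values:
  whole = 4 beats
  whole = 4 beats
  half = 2 beats
  quarter = 1 beat
  half = 2 beats
  eighth = 0.5 beats
  dotted quarter = 1.5 beats
Sum = 4 + 4 + 2 + 1 + 2 + 0.5 + 1.5
= 15 beats


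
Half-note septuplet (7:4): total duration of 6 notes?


Step by step:
Septuplet: 7 notes occupy the space of 4 half notes
Space = 4 × 2 = 8 beats
Each septuplet note = 8 / 7 = 8/7 beats
6 notes = 6 × 8/7 = 48/7
= 48/7 beats


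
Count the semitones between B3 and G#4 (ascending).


Absolute semitone position = octave×12 + chromatic position
B3: 3×12 + 11 = 47
G#4: 4×12 + 8 = 56
Difference = 56 - 47 = 9
= 9 semitones


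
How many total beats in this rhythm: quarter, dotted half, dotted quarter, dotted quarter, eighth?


Step by step:
Beat values:
  quarter = 1 beat
  dotted half = 3 beats
  dotted quarter = 1.5 beats
  dotted quarter = 1.5 beats
  eighth = 0.5 beats
Sum = 1 + 3 + 1.5 + 1.5 + 0.5
= 7.5 beats


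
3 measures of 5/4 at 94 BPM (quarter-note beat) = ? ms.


Solution.
Quarter-note beat duration = 60000 / 94 ms
Beats per measure (5/4) = 5
One measure = 5 × 60000 / 94 = 300000 / 94 ms
3 measures = 3 × 300000 / 94 = 900000 / 94
= 9574.5 ms


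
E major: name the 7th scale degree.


Working:
Major scale pattern: W-W-H-W-W-W-H (2-2-1-2-2-2-1 semitones)
Starting from E:
  E + 2 semitones → F#
  F# + 2 semitones → G#
  G# + 1 semitone → A
  A + 2 semitones → B
  B + 2 semitones → C#
  C# + 2 semitones → D#
  D# + 1 semitone → E
Scale: E F# G# A B C# D#
Degree 7 = D#


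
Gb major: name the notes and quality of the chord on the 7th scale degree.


Step by step:
Gb major scale: Gb Ab Bb Cb Db Eb F
Diatonic triad on degree 7 stacks scale notes 7, 2, 4: F Ab Cb
F→Ab = 3 semitones; F→Cb = 6 semitones → diminished triad
= F Ab Cb (diminished)


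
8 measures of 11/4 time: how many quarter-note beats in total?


Time signature 11/4: the bottom number 4 means the quarter note gets one count
The top number 11 means 11 quarter-note beats per measure
Total = 11 × 8 measures
= 88 quarter-note beats


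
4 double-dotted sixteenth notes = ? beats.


Step by step:
Base sixteenth note = 1/4 beats
Dot 1 adds half the previous value: +1/8
Dot 2 adds half the previous value: +1/16
One double-dotted sixteenth = 1/4 + 1/8 + 1/16 = 7/16
4 of them = 4 × 7/16 = 7/4
= 7/4 beats


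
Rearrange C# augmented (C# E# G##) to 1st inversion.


Reasoning:
Root position: C# E# G##
1st inversion: move root up an octave
Bass note: E#
Notes (bottom to top) = E# G## C#


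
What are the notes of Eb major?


Major scale pattern: W-W-H-W-W-W-H (2-2-1-2-2-2-1 semitones)
Starting from Eb:
  Eb + 2 semitones → F
  F + 2 semitones → G
  G + 1 semitone → Ab
  Ab + 2 semitones → Bb
  Bb + 2 semitones → C
  C + 2 semitones → D
  D + 1 semitone → Eb
Scale = Eb F G Ab Bb C D


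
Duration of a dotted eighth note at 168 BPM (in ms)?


One quarter-note beat = 60000 / BPM = 60000 / 168 ms
Dotted eighth note = 3/4 × quarter note
Duration = 3/4 × 60000 / 168 = 45000 / 168
= 267.9 ms


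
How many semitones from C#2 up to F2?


Let's work it out.
Absolute semitone position = octave×12 + chromatic position
C#2: 2×12 + 1 = 25
F2: 2×12 + 5 = 29
Difference = 29 - 25 = 4
= 4 semitones


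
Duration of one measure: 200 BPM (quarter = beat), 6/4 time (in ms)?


Step by step:
Quarter-note beat duration = 60000 / 200 ms
Beats per measure (6/4) = 6
One measure = 6 × 60000 / 200 = 360000 / 200 ms
= 1800.0 ms


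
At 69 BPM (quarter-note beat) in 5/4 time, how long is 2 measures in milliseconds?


Quarter-note beat duration = 60000 / 69 ms
Beats per measure (5/4) = 5
One measure = 5 × 60000 / 69 = 300000 / 69 ms
2 measures = 2 × 300000 / 69 = 600000 / 69
= 8695.7 ms


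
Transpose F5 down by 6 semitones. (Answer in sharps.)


Solution.
F5: chromatic position 5 in octave 5 → absolute = 5×12 + 5 = 65
Transpose down 6: 65 - 6 = 59
59 = 4×12 + 11 → B in octave 4
Result = B4


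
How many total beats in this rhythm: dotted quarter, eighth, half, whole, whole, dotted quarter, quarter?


Beat values:
  dotted quarter = 1.5 beats
  eighth = 0.5 beats
  half = 2 beats
  whole = 4 beats
  whole = 4 beats
  dotted quarter = 1.5 beats
  quarter = 1 beat
Sum = 1.5 + 0.5 + 2 + 4 + 4 + 1.5 + 1
= 14.5 beats
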